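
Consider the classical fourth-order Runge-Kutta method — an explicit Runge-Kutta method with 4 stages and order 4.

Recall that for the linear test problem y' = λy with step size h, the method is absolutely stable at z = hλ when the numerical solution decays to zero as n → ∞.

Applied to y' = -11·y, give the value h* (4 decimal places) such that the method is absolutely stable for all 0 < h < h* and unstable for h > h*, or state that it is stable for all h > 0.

Test eqn y'=λy, z=hλ:
  order 4, 4-stage ⇒ R(z)=1+z+z^2/2+z^3/6+z^4/24
  (e.g. R(-1.54)=0.27144, |R|=0.27144)

Boundary: |R(x)|=1, x<0.
x=-1.54: |R|=0.2714
|R(-2.02)|=0.3402 |R(-1.54)|=0.2714 |R(-0.95)|=0.3923
Bisect:
  x_lo=-3.2206 |R|=1.8806  x_hi=-0.0617 |R|=0.9402
  mid=-1.64113 |R|=0.27109 →hi
  mid=-2.43085 |R|=0.58453 →hi
  mid=-2.82570 |R|=1.06265 →lo
  mid=-2.62827 |R|=0.78795 →hi
  mid=-2.72699 |R|=0.91559 →hi
  mid=-2.77634 |R|=0.98659 →hi
  mid=-2.80102 |R|=1.02398 →lo
  mid=-2.78868 |R|=1.00512 →lo
  mid=-2.78251 |R|=0.99582 →hi
  ...
  [-2.78541,-2.78521] ⇒ x*=-2.7853
Stable set (-2.7853, 0).

(-2.7853,0); λ=-11 ⇒ h* = 0.2532.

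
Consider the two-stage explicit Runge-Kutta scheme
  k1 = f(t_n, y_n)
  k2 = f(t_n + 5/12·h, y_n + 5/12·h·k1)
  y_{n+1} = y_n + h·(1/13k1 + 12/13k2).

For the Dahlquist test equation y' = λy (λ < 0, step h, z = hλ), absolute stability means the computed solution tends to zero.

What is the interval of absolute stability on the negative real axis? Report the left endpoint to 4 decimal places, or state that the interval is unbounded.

On y'=λy, z=hλ:
  k1=λy_n ⇒ h·k1=z·y_n;  k2=λ(1+5/12z)y_n ⇒ h·k2=z(1+5/12z)y_n
  y_{n+1}/y_n = 1 + 1/13z + 12/13z(1+5/12z) = 1 + z + 5/13z²
  R(z) = 1 + z + 5/13z².

Find x<0 with |R(x)|<1.
x=-1.1: |R|=0.3654
R=1: x+5/13x²=0 ⇒ x=−13/5=-2.6000; min R=1−1/(4·5/13)=0.3500>−1
Confirm numerically:
  x=-2.573: |R|=0.97328 <1
  x=-1.871: |R|=0.47540 <1
  x=-1.788: |R|=0.44159 <1
  x=-1.679: |R|=0.40525 <1
  x=-3.161: |R|=1.68205 >1
  x=-3.141: |R|=1.65357 >1
  x=-3.119: |R|=1.62260 >1
Stable set (-2.6000, 0).

(-2.6000, 0).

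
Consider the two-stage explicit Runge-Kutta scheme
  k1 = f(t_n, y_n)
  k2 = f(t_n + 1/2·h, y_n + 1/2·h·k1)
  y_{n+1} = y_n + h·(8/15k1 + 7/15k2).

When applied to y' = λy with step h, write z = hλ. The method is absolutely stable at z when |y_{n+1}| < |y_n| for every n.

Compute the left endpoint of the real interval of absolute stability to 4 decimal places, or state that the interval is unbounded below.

left endpoint -4.2857.

Set f=λy, z=hλ:
  k1=λy_n ⇒ h·k1=z·y_n;  k2=λ(1+1/2z)y_n ⇒ h·k2=z(1+1/2z)y_n
  y_{n+1}/y_n = 1 + 8/15z + 7/15z(1+1/2z) = 1 + z + 7/30z²
  so R(z) = 1 + z + 7/30z².

Boundary: |R(x)|=1, x<0.
x=-0.71: |R|=0.4076
R=1: x+7/30x²=0 ⇒ x=−30/7=-4.2857; min R=1−1/(4·7/30)=-0.0714>−1
Confirm numerically:
  x=-3.564: |R|=0.39982 <1
  x=-3.412: |R|=0.30441 <1
  x=-2.486: |R|=0.04395 <1
  x=-2.434: |R|=0.05165 <1
  x=-4.549: |R|=1.27946 >1
  x=-4.365: |R|=1.08075 >1
Interval (-4.2857, 0).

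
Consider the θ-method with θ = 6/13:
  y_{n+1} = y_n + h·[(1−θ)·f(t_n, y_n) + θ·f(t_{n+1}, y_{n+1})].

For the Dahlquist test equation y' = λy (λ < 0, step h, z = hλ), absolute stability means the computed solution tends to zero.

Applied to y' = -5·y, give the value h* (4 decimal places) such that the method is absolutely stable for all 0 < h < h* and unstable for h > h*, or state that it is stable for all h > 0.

(-26.0000,0); λ=-5 ⇒ h* = (26)/5 = 5.2000.

Test eqn y'=λy, z=hλ:
  y_{n+1} = y_n + z·[7/13·y_n + 6/13·y_{n+1}] ⇒ (1 − 6/13z)y_{n+1} = (1 + 7/13z)y_n
  ⇒ R(z) = (1 + 7/13z)/(1 − 6/13z).

Need |R(x)|<1, x<0.
x=-1.24: |R|=0.2114
R=−1: 1+7/13x = −1+6/13x ⇒ -1/13x=2 ⇒ x=2/(-1/13)=-26.0000
Confirm numerically:
  x=-24.707: |R|=0.99198 <1
  x=-13.204: |R|=0.86125 <1
  x=-11.374: |R|=0.81997 <1
  x=-26.590: |R|=1.00342 >1
  x=-26.545: |R|=1.00316 >1
  x=-26.131: |R|=1.00077 >1
Interval (-26.0000, 0).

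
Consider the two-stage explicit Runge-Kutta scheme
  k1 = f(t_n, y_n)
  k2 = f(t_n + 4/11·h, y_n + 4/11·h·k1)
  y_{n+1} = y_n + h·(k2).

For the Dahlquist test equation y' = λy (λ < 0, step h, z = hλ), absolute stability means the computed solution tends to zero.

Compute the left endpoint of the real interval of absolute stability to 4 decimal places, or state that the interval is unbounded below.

left endpoint -2.7500.

With y'=λy (z=hλ):
  k1=λy_n ⇒ h·k1=z·y_n;  k2=λ(1+4/11z)y_n ⇒ h·k2=z(1+4/11z)y_n
  y_{n+1}/y_n = 1 + z(1+4/11z) = 1 + z + 4/11z²
  Hence R(z) = 1 + z + 4/11z².

Boundary: |R(x)|=1, x<0.
x=-0.44: |R|=0.6304
R=1: x+4/11x²=0 ⇒ x=−11/4=-2.7500; min R=1−1/(4·4/11)=0.3125>−1
Confirm numerically:
  x=-2.388: |R|=0.68565 <1
  x=-2.053: |R|=0.47966 <1
  x=-1.723: |R|=0.35654 <1
  x=-3.327: |R|=1.69807 >1
  x=-2.991: |R|=1.26212 >1
Interval (-2.7500, 0).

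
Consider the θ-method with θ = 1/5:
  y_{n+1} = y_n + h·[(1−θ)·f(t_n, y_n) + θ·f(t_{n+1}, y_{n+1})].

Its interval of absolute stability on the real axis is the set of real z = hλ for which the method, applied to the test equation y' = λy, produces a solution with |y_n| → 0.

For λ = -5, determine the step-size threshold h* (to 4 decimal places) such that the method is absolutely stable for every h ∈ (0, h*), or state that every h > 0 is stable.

(-3.3333,0); λ=-5 ⇒ h* = (10/3)/5 = 0.6667.

On y'=λy, z=hλ:
  y_{n+1} = y_n + z·[4/5·y_n + 1/5·y_{n+1}] ⇒ (1 − 1/5z)y_{n+1} = (1 + 4/5z)y_n
  so R(z) = (1 + 4/5z)/(1 − 1/5z).

Boundary: |R(x)|=1, x<0.
x=-0.57: |R|=0.4883
R=−1: 1+4/5x = −1+1/5x ⇒ -3/5x=2 ⇒ x=2/(-3/5)=-3.3333
Confirm numerically:
  x=-3.070: |R|=0.90211 <1
  x=-2.307: |R|=0.57862 <1
  x=-2.292: |R|=0.57159 <1
  x=-1.558: |R|=0.18786 <1
  x=-3.799: |R|=1.15877 >1
  x=-3.659: |R|=1.11283 >1
  x=-3.565: |R|=1.08114 >1
So |R|<1 on (-3.3333, 0).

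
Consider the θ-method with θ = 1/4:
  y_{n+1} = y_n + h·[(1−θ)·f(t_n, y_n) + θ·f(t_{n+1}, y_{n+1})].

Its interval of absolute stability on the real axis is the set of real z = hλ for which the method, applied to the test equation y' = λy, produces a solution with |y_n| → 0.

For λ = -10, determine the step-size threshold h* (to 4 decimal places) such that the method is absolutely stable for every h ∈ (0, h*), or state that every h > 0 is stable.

(-4.0000,0); λ=-10 ⇒ h* = (4)/10 = 0.4000.

With y'=λy (z=hλ):
  y_{n+1} = y_n + z·[3/4·y_n + 1/4·y_{n+1}] ⇒ (1 − 1/4z)y_{n+1} = (1 + 3/4z)y_n
  ⇒ R(z) = (1 + 3/4z)/(1 − 1/4z).

Find x<0 with |R(x)|<1.
x=-0.37: |R|=0.6613
R=−1: 1+3/4x = −1+1/4x ⇒ -1/2x=2 ⇒ x=2/(-1/2)=-4.0000
Confirm numerically:
  x=-3.845: |R|=0.96048 <1
  x=-2.855: |R|=0.66594 <1
  x=-2.802: |R|=0.64775 <1
  x=-2.051: |R|=0.35581 <1
  x=-4.434: |R|=1.10292 >1
  x=-4.413: |R|=1.09818 >1
  x=-4.142: |R|=1.03488 >1
So |R|<1 on (-4.0000, 0).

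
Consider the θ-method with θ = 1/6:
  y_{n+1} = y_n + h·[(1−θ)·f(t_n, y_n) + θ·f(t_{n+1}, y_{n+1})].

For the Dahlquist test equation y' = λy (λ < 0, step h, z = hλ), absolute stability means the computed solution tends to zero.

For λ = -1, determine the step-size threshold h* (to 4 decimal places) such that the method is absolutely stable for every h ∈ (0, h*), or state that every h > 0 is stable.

With y'=λy (z=hλ):
  y_{n+1} = y_n + z·[5/6·y_n + 1/6·y_{n+1}] ⇒ (1 − 1/6z)y_{n+1} = (1 + 5/6z)y_n
  R(z) = (1 + 5/6z)/(1 − 1/6z).

Boundary: |R(x)|=1, x<0.
x=-0.3: |R|=0.7143
R=−1: 1+5/6x = −1+1/6x ⇒ -2/3x=2 ⇒ x=2/(-2/3)=-3.0000
Confirm numerically:
  x=-2.661: |R|=0.84344 <1
  x=-2.541: |R|=0.78504 <1
  x=-1.545: |R|=0.22863 <1
  x=-1.509: |R|=0.20575 <1
  x=-3.339: |R|=1.14520 >1
  x=-3.149: |R|=1.06514 >1
  x=-3.079: |R|=1.03481 >1
Stable set (-3.0000, 0).

(-3.0000,0); λ=-1 ⇒ h* = (3)/1 = 3.0000.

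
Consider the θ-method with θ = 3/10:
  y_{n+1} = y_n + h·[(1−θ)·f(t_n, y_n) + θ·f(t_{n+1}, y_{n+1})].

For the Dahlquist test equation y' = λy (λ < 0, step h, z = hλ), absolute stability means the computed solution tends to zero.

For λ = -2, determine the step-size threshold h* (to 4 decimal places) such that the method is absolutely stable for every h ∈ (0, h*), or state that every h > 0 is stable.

Test eqn y'=λy, z=hλ:
  y_{n+1} = y_n + z·[7/10·y_n + 3/10·y_{n+1}] ⇒ (1 − 3/10z)y_{n+1} = (1 + 7/10z)y_n
  R(z) = (1 + 7/10z)/(1 − 3/10z).

Boundary: |R(x)|=1, x<0.
x=-1.26: |R|=0.0856
R=−1: 1+7/10x = −1+3/10x ⇒ -2/5x=2 ⇒ x=2/(-2/5)=-5.0000
Confirm numerically:
  x=-4.709: |R|=0.95176 <1
  x=-3.015: |R|=0.58309 <1
  x=-2.993: |R|=0.57701 <1
  x=-2.206: |R|=0.32748 <1
  x=-5.318: |R|=1.04901 >1
  x=-5.110: |R|=1.01737 >1
  x=-5.096: |R|=1.01519 >1
So |R|<1 on (-5.0000, 0).

(-5.0000,0); λ=-2 ⇒ h* = (5)/2 = 2.5000.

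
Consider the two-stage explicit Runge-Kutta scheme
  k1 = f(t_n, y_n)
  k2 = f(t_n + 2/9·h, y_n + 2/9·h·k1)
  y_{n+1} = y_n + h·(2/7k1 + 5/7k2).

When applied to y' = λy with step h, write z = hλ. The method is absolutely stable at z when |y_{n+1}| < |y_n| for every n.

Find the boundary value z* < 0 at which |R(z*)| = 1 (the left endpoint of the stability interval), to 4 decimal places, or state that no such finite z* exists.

Set f=λy, z=hλ:
  k1=λy_n ⇒ h·k1=z·y_n;  k2=λ(1+2/9z)y_n ⇒ h·k2=z(1+2/9z)y_n
  y_{n+1}/y_n = 1 + 2/7z + 5/7z(1+2/9z) = 1 + z + 10/63z²
  Hence R(z) = 1 + z + 10/63z².

Find x<0 with |R(x)|<1.
x=-1.66: |R|=0.2226
R=1: x+10/63x²=0 ⇒ x=−63/10=-6.3000; min R=1−1/(4·10/63)=-0.5750>−1
Confirm numerically:
  x=-5.935: |R|=0.65615 <1
  x=-5.783: |R|=0.52543 <1
  x=-5.332: |R|=0.18073 <1
  x=-6.717: |R|=1.44460 >1
  x=-6.627: |R|=1.34397 >1
Interval (-6.3000, 0).

z* = -6.3000.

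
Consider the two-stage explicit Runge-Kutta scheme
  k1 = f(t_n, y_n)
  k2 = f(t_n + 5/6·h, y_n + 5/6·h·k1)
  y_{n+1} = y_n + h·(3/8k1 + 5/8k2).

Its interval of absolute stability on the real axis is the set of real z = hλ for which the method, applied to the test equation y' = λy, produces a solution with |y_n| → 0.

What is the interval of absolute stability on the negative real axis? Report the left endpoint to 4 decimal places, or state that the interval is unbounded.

On y'=λy, z=hλ:
  k1=λy_n ⇒ h·k1=z·y_n;  k2=λ(1+5/6z)y_n ⇒ h·k2=z(1+5/6z)y_n
  y_{n+1}/y_n = 1 + 3/8z + 5/8z(1+5/6z) = 1 + z + 25/48z²
  ⇒ R(z) = 1 + z + 25/48z².

Need |R(x)|<1, x<0.
x=-0.89: |R|=0.5226
R=1: x+25/48x²=0 ⇒ x=−48/25=-1.9200; min R=1−1/(4·25/48)=0.5200>−1
Confirm numerically:
  x=-1.890: |R|=0.97047 <1
  x=-1.875: |R|=0.95605 <1
  x=-1.160: |R|=0.54083 <1
  x=-1.140: |R|=0.53687 <1
  x=-2.143: |R|=1.24890 >1
  x=-2.013: |R|=1.09750 >1
  x=-1.997: |R|=1.08009 >1
So |R|<1 on (-1.9200, 0).

z∈(-1.9200,0).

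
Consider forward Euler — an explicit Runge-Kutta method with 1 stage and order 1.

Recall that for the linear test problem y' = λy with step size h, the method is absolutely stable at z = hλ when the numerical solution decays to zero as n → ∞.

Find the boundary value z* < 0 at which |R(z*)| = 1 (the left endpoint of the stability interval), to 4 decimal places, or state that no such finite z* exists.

left endpoint -2.0000.

Set f=λy, z=hλ:
  order 1, 1-stage ⇒ R(z)=1+z
  (e.g. R(-1.5)=-0.50000, |R|=0.50000)

Need |R(x)|<1, x<0.
x=-1.5: |R|=0.5000
|R(-1.72)|=0.7200 |R(-1.28)|=0.2800 |R(-1.24)|=0.2400
Bisect:
  x_lo=-2.4622 |R|=1.4622  x_hi=-0.0768 |R|=0.9232
  mid=-1.26948 |R|=0.26948 →hi
  mid=-1.86584 |R|=0.86584 →hi
  mid=-2.16402 |R|=1.16402 →lo
  mid=-2.01493 |R|=1.01493 →lo
  mid=-1.94038 |R|=0.94038 →hi
  mid=-1.97766 |R|=0.97766 →hi
  mid=-1.99629 |R|=0.99629 →hi
  mid=-2.00561 |R|=1.00561 →lo
  mid=-2.00095 |R|=1.00095 →lo
  ...
  [-2.00008,-1.99993] ⇒ x*=-2.0000
Stable set (-2.0000, 0).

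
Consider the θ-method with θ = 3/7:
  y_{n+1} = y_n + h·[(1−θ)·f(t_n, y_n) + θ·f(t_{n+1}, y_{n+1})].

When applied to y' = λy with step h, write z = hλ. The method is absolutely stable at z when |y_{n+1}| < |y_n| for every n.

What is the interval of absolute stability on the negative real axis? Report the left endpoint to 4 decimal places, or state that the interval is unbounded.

On y'=λy, z=hλ:
  y_{n+1} = y_n + z·[4/7·y_n + 3/7·y_{n+1}] ⇒ (1 − 3/7z)y_{n+1} = (1 + 4/7z)y_n
  so R(z) = (1 + 4/7z)/(1 − 3/7z).

Find x<0 with |R(x)|<1.
x=-1.57: |R|=0.0615
R=−1: 1+4/7x = −1+3/7x ⇒ -1/7x=2 ⇒ x=2/(-1/7)=-14.0000
Confirm numerically:
  x=-12.853: |R|=0.97482 <1
  x=-8.404: |R|=0.82628 <1
  x=-6.465: |R|=0.71453 <1
  x=-6.296: |R|=0.70241 <1
  x=-14.583: |R|=1.01149 >1
  x=-14.354: |R|=1.00707 >1
  x=-14.340: |R|=1.00680 >1
Stable set (-14.0000, 0).

(-14.0000, 0).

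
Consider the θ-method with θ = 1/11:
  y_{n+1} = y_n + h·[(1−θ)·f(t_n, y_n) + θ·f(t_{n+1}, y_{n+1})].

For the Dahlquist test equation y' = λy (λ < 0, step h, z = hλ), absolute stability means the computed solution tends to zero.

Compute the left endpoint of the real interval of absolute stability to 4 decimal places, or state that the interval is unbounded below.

On y'=λy, z=hλ:
  y_{n+1} = y_n + z·[10/11·y_n + 1/11·y_{n+1}] ⇒ (1 − 1/11z)y_{n+1} = (1 + 10/11z)y_n
  R(z) = (1 + 10/11z)/(1 − 1/11z).

Solve |R(x)|<1 on ℝ⁻.
x=-1.56: |R|=0.3662
R=−1: 1+10/11x = −1+1/11x ⇒ -9/11x=2 ⇒ x=2/(-9/11)=-2.4444
Confirm numerically:
  x=-2.386: |R|=0.96071 <1
  x=-2.385: |R|=0.96003 <1
  x=-1.567: |R|=0.37161 <1
  x=-1.488: |R|=0.31070 <1
  x=-3.032: |R|=1.37685 >1
  x=-3.006: |R|=1.36085 >1
  x=-2.831: |R|=1.25154 >1
So |R|<1 on (-2.4444, 0).

left endpoint -2.4444.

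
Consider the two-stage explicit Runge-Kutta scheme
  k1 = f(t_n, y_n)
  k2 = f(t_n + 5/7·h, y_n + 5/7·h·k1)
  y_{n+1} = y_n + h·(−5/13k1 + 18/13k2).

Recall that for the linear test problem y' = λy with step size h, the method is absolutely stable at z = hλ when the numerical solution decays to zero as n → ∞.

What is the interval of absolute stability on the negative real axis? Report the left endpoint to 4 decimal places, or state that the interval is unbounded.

z∈(-1.0111,0).

On y'=λy, z=hλ:
  k1=λy_n ⇒ h·k1=z·y_n;  k2=λ(1+5/7z)y_n ⇒ h·k2=z(1+5/7z)y_n
  y_{n+1}/y_n = 1 − 5/13z + 18/13z(1+5/7z) = 1 + z + 90/91z²
  R(z) = 1 + z + 90/91z².

Boundary: |R(x)|=1, x<0.
x=-1.43: |R|=1.5924
R=1: x+90/91x²=0 ⇒ x=−91/90=-1.0111; min R=1−1/(4·90/91)=0.7472>−1
Confirm numerically:
  x=-0.907: |R|=0.90661 <1
  x=-0.729: |R|=0.79660 <1
  x=-0.414: |R|=0.75551 <1
  x=-1.458: |R|=1.64440 >1
  x=-1.216: |R|=1.24641 >1
Interval (-1.0111, 0).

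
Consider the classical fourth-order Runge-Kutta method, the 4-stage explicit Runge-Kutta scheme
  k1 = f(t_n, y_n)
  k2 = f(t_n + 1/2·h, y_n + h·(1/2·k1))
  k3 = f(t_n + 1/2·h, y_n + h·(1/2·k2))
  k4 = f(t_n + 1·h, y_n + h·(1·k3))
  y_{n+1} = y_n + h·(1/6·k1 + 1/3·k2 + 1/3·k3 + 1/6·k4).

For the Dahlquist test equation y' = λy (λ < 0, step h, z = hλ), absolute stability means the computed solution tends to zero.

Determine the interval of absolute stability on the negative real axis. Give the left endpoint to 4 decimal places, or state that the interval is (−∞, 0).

Set f=λy, z=hλ:
  order 4, 4-stage ⇒ R(z)=1+z+z^2/2+z^3/6+z^4/24
  (e.g. R(-1.25)=0.30745, |R|=0.30745)

Need |R(x)|<1, x<0.
x=-1.25: |R|=0.3075
|R(-2.06)|=0.3552 |R(-0.89)|=0.4147 |R(-0.88)|=0.4186
Bisect:
  x_lo=-3.4126 |R|=2.4375  x_hi=-0.2930 |R|=0.7460
  mid=-1.85280 |R|=0.29459 →hi
  mid=-2.63268 |R|=0.79325 →hi
  mid=-3.02262 |R|=1.42088 →lo
  mid=-2.82765 |R|=1.06576 →lo
  mid=-2.73016 |R|=0.92001 →hi
  mid=-2.77890 |R|=0.99041 →hi
  mid=-2.80328 |R|=1.02745 →lo
  mid=-2.79109 |R|=1.00878 →lo
  mid=-2.78500 |R|=0.99955 →hi
  ...
  [-2.78538,-2.78519] ⇒ x*=-2.7853
Interval (-2.7853, 0).

(-2.7853, 0).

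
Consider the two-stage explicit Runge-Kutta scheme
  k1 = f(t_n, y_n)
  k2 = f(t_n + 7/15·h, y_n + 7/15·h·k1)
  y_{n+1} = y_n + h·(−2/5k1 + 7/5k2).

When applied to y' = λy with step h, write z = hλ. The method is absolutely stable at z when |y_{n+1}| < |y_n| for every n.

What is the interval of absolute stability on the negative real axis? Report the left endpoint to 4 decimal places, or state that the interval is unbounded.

(-1.5306, 0).

On y'=λy, z=hλ:
  k1=λy_n ⇒ h·k1=z·y_n;  k2=λ(1+7/15z)y_n ⇒ h·k2=z(1+7/15z)y_n
  y_{n+1}/y_n = 1 − 2/5z + 7/5z(1+7/15z) = 1 + z + 49/75z²
  Hence R(z) = 1 + z + 49/75z².

Need |R(x)|<1, x<0.
x=-0.66: |R|=0.6246
R=1: x+49/75x²=0 ⇒ x=−75/49=-1.5306; min R=1−1/(4·49/75)=0.6173>−1
Confirm numerically:
  x=-1.498: |R|=0.96808 <1
  x=-1.358: |R|=0.84685 <1
  x=-1.266: |R|=0.78113 <1
  x=-0.709: |R|=0.61942 <1
  x=-2.016: |R|=1.63931 >1
  x=-1.689: |R|=1.17478 >1
So |R|<1 on (-1.5306, 0).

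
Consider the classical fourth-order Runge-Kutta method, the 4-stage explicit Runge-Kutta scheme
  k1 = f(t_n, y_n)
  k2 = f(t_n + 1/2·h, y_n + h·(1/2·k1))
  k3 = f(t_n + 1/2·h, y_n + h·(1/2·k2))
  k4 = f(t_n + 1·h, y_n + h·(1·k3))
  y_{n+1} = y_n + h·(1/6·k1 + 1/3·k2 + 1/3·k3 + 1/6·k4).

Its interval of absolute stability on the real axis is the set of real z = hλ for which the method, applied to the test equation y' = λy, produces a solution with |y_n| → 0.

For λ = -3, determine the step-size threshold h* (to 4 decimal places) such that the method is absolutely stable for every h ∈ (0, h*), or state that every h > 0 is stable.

Test eqn y'=λy, z=hλ:
  order 4, 4-stage ⇒ R(z)=1+z+z^2/2+z^3/6+z^4/24
  (e.g. R(-0.31)=0.73347, |R|=0.73347)

Boundary: |R(x)|=1, x<0.
x=-0.31: |R|=0.7335
|R(-2.16)|=0.4002 |R(-1.21)|=0.3161 |R(-0.68)|=0.5077
Bisect:
  x_lo=-3.4612 |R|=2.5979  x_hi=-0.3550 |R|=0.7012
  mid=-1.90811 |R|=0.30680 →hi
  mid=-2.68466 |R|=0.85858 →hi
  mid=-3.07294 |R|=1.52765 →lo
  mid=-2.87880 |R|=1.15037 →lo
  mid=-2.78173 |R|=0.99464 →hi
  mid=-2.83026 |R|=1.06994 →lo
  mid=-2.80600 |R|=1.03166 →lo
  mid=-2.79386 |R|=1.01300 →lo
  mid=-2.78780 |R|=1.00378 →lo
  ...
  [-2.78533,-2.78514] ⇒ x*=-2.7853
So |R|<1 on (-2.7853, 0).

(-2.7853,0); λ=-3 ⇒ h* = 0.9284.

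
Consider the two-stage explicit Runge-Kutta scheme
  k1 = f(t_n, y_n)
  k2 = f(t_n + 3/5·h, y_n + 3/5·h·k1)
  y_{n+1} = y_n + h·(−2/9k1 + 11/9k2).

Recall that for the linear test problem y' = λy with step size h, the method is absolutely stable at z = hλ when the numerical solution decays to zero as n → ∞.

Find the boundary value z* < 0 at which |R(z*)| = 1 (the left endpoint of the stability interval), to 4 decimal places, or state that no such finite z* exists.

With y'=λy (z=hλ):
  k1=λy_n ⇒ h·k1=z·y_n;  k2=λ(1+3/5z)y_n ⇒ h·k2=z(1+3/5z)y_n
  y_{n+1}/y_n = 1 − 2/9z + 11/9z(1+3/5z) = 1 + z + 11/15z²
  ⇒ R(z) = 1 + z + 11/15z².

Need |R(x)|<1, x<0.
x=-0.67: |R|=0.6592
R=1: x+11/15x²=0 ⇒ x=−15/11=-1.3636; min R=1−1/(4·11/15)=0.6591>−1
Confirm numerically:
  x=-1.063: |R|=0.76564 <1
  x=-0.962: |R|=0.71666 <1
  x=-0.663: |R|=0.65935 <1
  x=-0.592: |R|=0.66501 <1
  x=-1.831: |R|=1.62754 >1
  x=-1.735: |R|=1.47250 >1
So |R|<1 on (-1.3636, 0).

left endpoint -1.3636.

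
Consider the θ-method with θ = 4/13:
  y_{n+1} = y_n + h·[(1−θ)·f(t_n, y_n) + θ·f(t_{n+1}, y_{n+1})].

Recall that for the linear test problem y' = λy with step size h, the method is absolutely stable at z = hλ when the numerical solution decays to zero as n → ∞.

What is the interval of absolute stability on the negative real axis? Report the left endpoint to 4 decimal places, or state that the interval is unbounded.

On y'=λy, z=hλ:
  y_{n+1} = y_n + z·[9/13·y_n + 4/13·y_{n+1}] ⇒ (1 − 4/13z)y_{n+1} = (1 + 9/13z)y_n
  Hence R(z) = (1 + 9/13z)/(1 − 4/13z).

Find x<0 with |R(x)|<1.
x=-0.35: |R|=0.6840
R=−1: 1+9/13x = −1+4/13x ⇒ -5/13x=2 ⇒ x=2/(-5/13)=-5.2000
Confirm numerically:
  x=-4.127: |R|=0.81818 <1
  x=-3.274: |R|=0.63098 <1
  x=-2.101: |R|=0.27607 <1
  x=-5.543: |R|=1.04876 >1
  x=-5.323: |R|=1.01793 >1
  x=-5.308: |R|=1.01577 >1
Interval (-5.2000, 0).

z∈(-5.2000,0).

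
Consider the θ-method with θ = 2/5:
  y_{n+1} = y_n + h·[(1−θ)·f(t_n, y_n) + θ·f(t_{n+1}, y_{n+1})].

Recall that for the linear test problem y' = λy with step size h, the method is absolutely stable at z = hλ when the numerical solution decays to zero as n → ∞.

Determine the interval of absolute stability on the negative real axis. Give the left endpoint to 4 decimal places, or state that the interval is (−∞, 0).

With y'=λy (z=hλ):
  y_{n+1} = y_n + z·[3/5·y_n + 2/5·y_{n+1}] ⇒ (1 − 2/5z)y_{n+1} = (1 + 3/5z)y_n
  ⇒ R(z) = (1 + 3/5z)/(1 − 2/5z).

Solve |R(x)|<1 on ℝ⁻.
x=-0.63: |R|=0.4968
R=−1: 1+3/5x = −1+2/5x ⇒ -1/5x=2 ⇒ x=2/(-1/5)=-10.0000
Confirm numerically:
  x=-8.263: |R|=0.91931 <1
  x=-7.340: |R|=0.86484 <1
  x=-7.125: |R|=0.85065 <1
  x=-4.201: |R|=0.56730 <1
  x=-10.559: |R|=1.02140 >1
  x=-10.308: |R|=1.01202 >1
Interval (-10.0000, 0).

z∈(-10.0000,0).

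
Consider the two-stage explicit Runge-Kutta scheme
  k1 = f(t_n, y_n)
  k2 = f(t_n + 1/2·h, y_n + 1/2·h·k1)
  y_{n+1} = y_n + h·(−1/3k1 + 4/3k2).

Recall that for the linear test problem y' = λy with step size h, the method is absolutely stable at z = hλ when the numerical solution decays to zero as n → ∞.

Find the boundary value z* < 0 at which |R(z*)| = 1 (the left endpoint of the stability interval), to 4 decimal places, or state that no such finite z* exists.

Test eqn y'=λy, z=hλ:
  k1=λy_n ⇒ h·k1=z·y_n;  k2=λ(1+1/2z)y_n ⇒ h·k2=z(1+1/2z)y_n
  y_{n+1}/y_n = 1 − 1/3z + 4/3z(1+1/2z) = 1 + z + 2/3z²
  so R(z) = 1 + z + 2/3z².

Need |R(x)|<1, x<0.
x=-1.39: |R|=0.8981
R=1: x+2/3x²=0 ⇒ x=−3/2=-1.5000; min R=1−1/(4·2/3)=0.6250>−1
Confirm numerically:
  x=-1.060: |R|=0.68907 <1
  x=-1.047: |R|=0.68381 <1
  x=-1.016: |R|=0.67217 <1
  x=-1.858: |R|=1.44344 >1
  x=-1.840: |R|=1.41707 >1
  x=-1.656: |R|=1.17222 >1
So |R|<1 on (-1.5000, 0).

z* = -1.5000.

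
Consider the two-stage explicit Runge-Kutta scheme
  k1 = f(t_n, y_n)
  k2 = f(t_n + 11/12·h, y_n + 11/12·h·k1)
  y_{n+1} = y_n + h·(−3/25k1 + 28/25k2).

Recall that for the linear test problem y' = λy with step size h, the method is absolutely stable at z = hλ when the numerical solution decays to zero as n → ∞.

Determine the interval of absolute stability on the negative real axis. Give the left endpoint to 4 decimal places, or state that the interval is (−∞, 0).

On y'=λy, z=hλ:
  k1=λy_n ⇒ h·k1=z·y_n;  k2=λ(1+11/12z)y_n ⇒ h·k2=z(1+11/12z)y_n
  y_{n+1}/y_n = 1 − 3/25z + 28/25z(1+11/12z) = 1 + z + 77/75z²
  Hence R(z) = 1 + z + 77/75z².

Find x<0 with |R(x)|<1.
x=-0.36: |R|=0.7731
R=1: x+77/75x²=0 ⇒ x=−75/77=-0.9740; min R=1−1/(4·77/75)=0.7565>−1
Confirm numerically:
  x=-0.880: |R|=0.91505 <1
  x=-0.703: |R|=0.80439 <1
  x=-0.634: |R|=0.77867 <1
  x=-0.472: |R|=0.75672 <1
  x=-1.187: |R|=1.25954 >1
  x=-1.021: |R|=1.04924 >1
Stable set (-0.9740, 0).

(-0.9740, 0).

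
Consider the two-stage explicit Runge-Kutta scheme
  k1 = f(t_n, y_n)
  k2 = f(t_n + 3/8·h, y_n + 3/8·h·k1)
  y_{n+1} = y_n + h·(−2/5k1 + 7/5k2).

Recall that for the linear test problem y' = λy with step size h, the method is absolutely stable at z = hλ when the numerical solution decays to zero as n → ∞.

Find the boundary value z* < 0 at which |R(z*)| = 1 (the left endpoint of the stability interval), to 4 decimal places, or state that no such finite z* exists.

z* = -1.9048.

Set f=λy, z=hλ:
  k1=λy_n ⇒ h·k1=z·y_n;  k2=λ(1+3/8z)y_n ⇒ h·k2=z(1+3/8z)y_n
  y_{n+1}/y_n = 1 − 2/5z + 7/5z(1+3/8z) = 1 + z + 21/40z²
  ⇒ R(z) = 1 + z + 21/40z².

Need |R(x)|<1, x<0.
x=-1.01: |R|=0.5256
R=1: x+21/40x²=0 ⇒ x=−40/21=-1.9048; min R=1−1/(4·21/40)=0.5238>−1
Confirm numerically:
  x=-1.801: |R|=0.90189 <1
  x=-1.491: |R|=0.67612 <1
  x=-1.260: |R|=0.57349 <1
  x=-2.408: |R|=1.63619 >1
  x=-2.012: |R|=1.11328 >1
Interval (-1.9048, 0).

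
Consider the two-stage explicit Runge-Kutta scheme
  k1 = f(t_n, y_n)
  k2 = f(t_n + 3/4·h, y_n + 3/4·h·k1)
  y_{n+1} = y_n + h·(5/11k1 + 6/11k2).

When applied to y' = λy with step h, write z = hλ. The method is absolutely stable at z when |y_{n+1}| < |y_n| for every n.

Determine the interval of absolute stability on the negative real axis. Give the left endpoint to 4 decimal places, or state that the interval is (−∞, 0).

With y'=λy (z=hλ):
  k1=λy_n ⇒ h·k1=z·y_n;  k2=λ(1+3/4z)y_n ⇒ h·k2=z(1+3/4z)y_n
  y_{n+1}/y_n = 1 + 5/11z + 6/11z(1+3/4z) = 1 + z + 9/22z²
  ⇒ R(z) = 1 + z + 9/22z².

Need |R(x)|<1, x<0.
x=-0.32: |R|=0.7219
R=1: x+9/22x²=0 ⇒ x=−22/9=-2.4444; min R=1−1/(4·9/22)=0.3889>−1
Confirm numerically:
  x=-1.818: |R|=0.53410 <1
  x=-1.244: |R|=0.38908 <1
  x=-1.148: |R|=0.39114 <1
  x=-2.896: |R|=1.53497 >1
  x=-2.545: |R|=1.10469 >1
So |R|<1 on (-2.4444, 0).

z∈(-2.4444,0).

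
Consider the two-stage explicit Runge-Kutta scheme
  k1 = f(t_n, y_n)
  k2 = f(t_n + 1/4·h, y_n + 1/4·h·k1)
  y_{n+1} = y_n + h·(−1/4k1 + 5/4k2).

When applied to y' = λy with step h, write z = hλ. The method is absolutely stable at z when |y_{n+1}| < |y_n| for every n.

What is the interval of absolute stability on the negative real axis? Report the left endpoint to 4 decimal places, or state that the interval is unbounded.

(-3.2000, 0).

On y'=λy, z=hλ:
  k1=λy_n ⇒ h·k1=z·y_n;  k2=λ(1+1/4z)y_n ⇒ h·k2=z(1+1/4z)y_n
  y_{n+1}/y_n = 1 − 1/4z + 5/4z(1+1/4z) = 1 + z + 5/16z²
  so R(z) = 1 + z + 5/16z².

Boundary: |R(x)|=1, x<0.
x=-1.34: |R|=0.2211
R=1: x+5/16x²=0 ⇒ x=−16/5=-3.2000; min R=1−1/(4·5/16)=0.2000>−1
Confirm numerically:
  x=-2.779: |R|=0.63439 <1
  x=-2.328: |R|=0.36562 <1
  x=-1.958: |R|=0.24005 <1
  x=-3.612: |R|=1.46505 >1
  x=-3.253: |R|=1.05388 >1
So |R|<1 on (-3.2000, 0).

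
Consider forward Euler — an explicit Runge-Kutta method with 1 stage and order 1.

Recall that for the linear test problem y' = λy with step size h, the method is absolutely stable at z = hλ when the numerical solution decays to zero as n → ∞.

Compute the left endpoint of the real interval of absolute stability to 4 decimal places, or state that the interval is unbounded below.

On y'=λy, z=hλ:
  order 1, 1-stage ⇒ R(z)=1+z
  (e.g. R(-1.14)=-0.14000, |R|=0.14000)

Boundary: |R(x)|=1, x<0.
x=-1.14: |R|=0.1400
|R(-2.29)|=1.2900 |R(-2.12)|=1.1200 |R(-1.21)|=0.2100
Bisect:
  x_lo=-2.3710 |R|=1.3710  x_hi=-0.2953 |R|=0.7047
  mid=-1.33317 |R|=0.33317 →hi
  mid=-1.85208 |R|=0.85208 →hi
  mid=-2.11154 |R|=1.11154 →lo
  mid=-1.98181 |R|=0.98181 →hi
  mid=-2.04667 |R|=1.04667 →lo
  mid=-2.01424 |R|=1.01424 →lo
  mid=-1.99802 |R|=0.99802 →hi
  mid=-2.00613 |R|=1.00613 →lo
  mid=-2.00208 |R|=1.00208 →lo
  ...
  [-2.00005,-1.99992] ⇒ x*=-2.0000
Stable set (-2.0000, 0).

left endpoint -2.0000.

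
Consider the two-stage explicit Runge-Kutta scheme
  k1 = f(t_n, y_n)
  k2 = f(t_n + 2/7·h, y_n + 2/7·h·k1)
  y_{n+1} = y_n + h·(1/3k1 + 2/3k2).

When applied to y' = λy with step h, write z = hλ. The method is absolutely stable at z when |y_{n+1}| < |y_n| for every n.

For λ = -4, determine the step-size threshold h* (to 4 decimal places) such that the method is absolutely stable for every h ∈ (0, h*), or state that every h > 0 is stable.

(-5.2500,0); λ=-4 ⇒ h* = (21/4)/4 = 1.3125.

On y'=λy, z=hλ:
  k1=λy_n ⇒ h·k1=z·y_n;  k2=λ(1+2/7z)y_n ⇒ h·k2=z(1+2/7z)y_n
  y_{n+1}/y_n = 1 + 1/3z + 2/3z(1+2/7z) = 1 + z + 4/21z²
  Hence R(z) = 1 + z + 4/21z².

Need |R(x)|<1, x<0.
x=-0.38: |R|=0.6475
R=1: x+4/21x²=0 ⇒ x=−21/4=-5.2500; min R=1−1/(4·4/21)=-0.3125>−1
Confirm numerically:
  x=-3.594: |R|=0.13365 <1
  x=-3.002: |R|=0.28543 <1
  x=-2.429: |R|=0.30518 <1
  x=-5.730: |R|=1.52389 >1
  x=-5.728: |R|=1.52152 >1
  x=-5.662: |R|=1.44433 >1
So |R|<1 on (-5.2500, 0).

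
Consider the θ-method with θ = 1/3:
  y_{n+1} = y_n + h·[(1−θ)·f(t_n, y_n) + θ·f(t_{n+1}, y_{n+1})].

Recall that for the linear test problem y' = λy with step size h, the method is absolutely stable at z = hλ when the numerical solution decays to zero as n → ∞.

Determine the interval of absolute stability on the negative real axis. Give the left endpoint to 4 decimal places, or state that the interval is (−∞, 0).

(-6.0000, 0).

On y'=λy, z=hλ:
  y_{n+1} = y_n + z·[2/3·y_n + 1/3·y_{n+1}] ⇒ (1 − 1/3z)y_{n+1} = (1 + 2/3z)y_n
  Hence R(z) = (1 + 2/3z)/(1 − 1/3z).

Find x<0 with |R(x)|<1.
x=-0.51: |R|=0.5641
R=−1: 1+2/3x = −1+1/3x ⇒ -1/3x=2 ⇒ x=2/(-1/3)=-6.0000
Confirm numerically:
  x=-4.702: |R|=0.83147 <1
  x=-3.782: |R|=0.67296 <1
  x=-3.460: |R|=0.60681 <1
  x=-6.518: |R|=1.05442 >1
  x=-6.113: |R|=1.01240 >1
Interval (-6.0000, 0).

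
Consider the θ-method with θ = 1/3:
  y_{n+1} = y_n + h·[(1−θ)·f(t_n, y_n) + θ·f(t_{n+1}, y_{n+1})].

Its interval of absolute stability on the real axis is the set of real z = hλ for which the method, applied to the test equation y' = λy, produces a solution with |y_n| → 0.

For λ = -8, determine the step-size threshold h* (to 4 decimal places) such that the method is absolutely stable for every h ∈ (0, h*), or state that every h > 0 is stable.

With y'=λy (z=hλ):
  y_{n+1} = y_n + z·[2/3·y_n + 1/3·y_{n+1}] ⇒ (1 − 1/3z)y_{n+1} = (1 + 2/3z)y_n
  ⇒ R(z) = (1 + 2/3z)/(1 − 1/3z).

Boundary: |R(x)|=1, x<0.
x=-0.32: |R|=0.7108
R=−1: 1+2/3x = −1+1/3x ⇒ -1/3x=2 ⇒ x=2/(-1/3)=-6.0000
Confirm numerically:
  x=-5.028: |R|=0.87892 <1
  x=-3.136: |R|=0.53325 <1
  x=-3.115: |R|=0.52821 <1
  x=-2.588: |R|=0.38941 <1
  x=-6.368: |R|=1.03928 >1
  x=-6.195: |R|=1.02121 >1
  x=-6.162: |R|=1.01768 >1
Interval (-6.0000, 0).

(-6.0000,0); λ=-8 ⇒ h* = (6)/8 = 0.7500.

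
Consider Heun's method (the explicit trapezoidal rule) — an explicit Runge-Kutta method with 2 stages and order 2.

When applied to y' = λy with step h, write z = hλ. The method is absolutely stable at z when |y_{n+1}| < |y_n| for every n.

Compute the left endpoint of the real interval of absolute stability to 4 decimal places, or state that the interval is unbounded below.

Set f=λy, z=hλ:
  order 2, 2-stage ⇒ R(z)=1+z+z^2/2
  (e.g. R(-1.36)=0.56480, |R|=0.56480)

Need |R(x)|<1, x<0.
x=-1.36: |R|=0.5648
|R(-1.45)|=0.6013 |R(-1.12)|=0.5072 |R(-0.89)|=0.5061
Bisect:
  x_lo=-2.5733 |R|=1.7376  x_hi=-0.1133 |R|=0.8931
  mid=-1.34332 |R|=0.55893 →hi
  mid=-1.95831 |R|=0.95917 →hi
  mid=-2.26580 |R|=1.30113 →lo
  mid=-2.11205 |R|=1.11833 →lo
  mid=-2.03518 |R|=1.03580 →lo
  mid=-1.99674 |R|=0.99675 →hi
  mid=-2.01596 |R|=1.01609 →lo
  mid=-2.00635 |R|=1.00637 →lo
  ...
  [-2.00005,-1.99990] ⇒ x*=-2.0000
So |R|<1 on (-2.0000, 0).

z* = -2.0000.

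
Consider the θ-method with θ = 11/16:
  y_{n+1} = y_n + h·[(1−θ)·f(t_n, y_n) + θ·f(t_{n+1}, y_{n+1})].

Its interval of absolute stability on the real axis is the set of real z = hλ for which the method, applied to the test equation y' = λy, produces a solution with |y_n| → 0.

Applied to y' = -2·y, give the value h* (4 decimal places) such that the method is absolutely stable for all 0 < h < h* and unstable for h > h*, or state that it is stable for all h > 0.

On y'=λy, z=hλ:
  y_{n+1} = y_n + z·[5/16·y_n + 11/16·y_{n+1}] ⇒ (1 − 11/16z)y_{n+1} = (1 + 5/16z)y_n
  Hence R(z) = (1 + 5/16z)/(1 − 11/16z).

Solve |R(x)|<1 on ℝ⁻.
x=-1.47: |R|=0.2689
x=-2: |R|=0.1579
x=-10: |R|=0.2698
x=-100: |R|=0.4337
θ=11/16≥1/2 ⇒ |1+5/16x|<|1−11/16x| ∀x<0 ⇒ interval (−∞,0).

unbounded; (−∞, 0). Any h>0 works for λ=-2.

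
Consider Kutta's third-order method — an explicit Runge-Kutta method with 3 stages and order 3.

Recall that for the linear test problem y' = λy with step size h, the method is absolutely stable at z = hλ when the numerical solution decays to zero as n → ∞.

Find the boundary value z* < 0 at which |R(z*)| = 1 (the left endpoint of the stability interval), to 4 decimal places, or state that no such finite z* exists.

Set f=λy, z=hλ:
  order 3, 3-stage ⇒ R(z)=1+z+z^2/2+z^3/6
  (e.g. R(-1.23)=0.21631, |R|=0.21631)

Find x<0 with |R(x)|<1.
x=-1.23: |R|=0.2163
|R(-2.89)|=1.7369 |R(-1.83)|=0.1770 |R(-1.81)|=0.1602
Bisect:
  x_lo=-3.3635 |R|=3.0488  x_hi=-0.1726 |R|=0.8414
  mid=-1.76805 |R|=0.12620 →hi
  mid=-2.56577 |R|=1.08933 →lo
  mid=-2.16691 |R|=0.51495 →hi
  mid=-2.36634 |R|=0.77497 →hi
  mid=-2.46605 |R|=0.92486 →hi
  mid=-2.51591 |R|=1.00521 →lo
  mid=-2.49098 |R|=0.96457 →hi
  ...
  [-2.51279,-2.51260] ⇒ x*=-2.5127
So |R|<1 on (-2.5127, 0).

left endpoint -2.5127.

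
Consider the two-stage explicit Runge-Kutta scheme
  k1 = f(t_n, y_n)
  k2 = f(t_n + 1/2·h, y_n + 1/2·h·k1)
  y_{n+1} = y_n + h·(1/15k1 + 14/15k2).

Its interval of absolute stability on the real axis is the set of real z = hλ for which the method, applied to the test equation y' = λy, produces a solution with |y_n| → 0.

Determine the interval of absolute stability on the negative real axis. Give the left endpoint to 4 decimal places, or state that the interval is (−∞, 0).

z∈(-2.1429,0).

Set f=λy, z=hλ:
  k1=λy_n ⇒ h·k1=z·y_n;  k2=λ(1+1/2z)y_n ⇒ h·k2=z(1+1/2z)y_n
  y_{n+1}/y_n = 1 + 1/15z + 14/15z(1+1/2z) = 1 + z + 7/15z²
  R(z) = 1 + z + 7/15z².

Boundary: |R(x)|=1, x<0.
x=-0.64: |R|=0.5511
R=1: x+7/15x²=0 ⇒ x=−15/7=-2.1429; min R=1−1/(4·7/15)=0.4643>−1
Confirm numerically:
  x=-2.031: |R|=0.89398 <1
  x=-1.857: |R|=0.75228 <1
  x=-1.280: |R|=0.48459 <1
  x=-1.242: |R|=0.47786 <1
  x=-2.597: |R|=1.55039 >1
  x=-2.328: |R|=1.20114 >1
Stable set (-2.1429, 0).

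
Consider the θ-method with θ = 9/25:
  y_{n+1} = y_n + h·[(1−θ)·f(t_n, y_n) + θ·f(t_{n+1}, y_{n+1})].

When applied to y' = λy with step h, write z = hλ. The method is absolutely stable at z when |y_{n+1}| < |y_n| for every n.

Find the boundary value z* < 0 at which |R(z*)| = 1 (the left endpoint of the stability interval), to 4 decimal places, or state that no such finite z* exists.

Set f=λy, z=hλ:
  y_{n+1} = y_n + z·[16/25·y_n + 9/25·y_{n+1}] ⇒ (1 − 9/25z)y_{n+1} = (1 + 16/25z)y_n
  Hence R(z) = (1 + 16/25z)/(1 − 9/25z).

Solve |R(x)|<1 on ℝ⁻.
x=-1.66: |R|=0.0391
R=−1: 1+16/25x = −1+9/25x ⇒ -7/25x=2 ⇒ x=2/(-7/25)=-7.1429
Confirm numerically:
  x=-6.783: |R|=0.97073 <1
  x=-6.778: |R|=0.97030 <1
  x=-6.282: |R|=0.92610 <1
  x=-3.888: |R|=0.62022 <1
  x=-7.624: |R|=1.03598 >1
  x=-7.415: |R|=1.02077 >1
  x=-7.388: |R|=1.01876 >1
So |R|<1 on (-7.1429, 0).

left endpoint -7.1429.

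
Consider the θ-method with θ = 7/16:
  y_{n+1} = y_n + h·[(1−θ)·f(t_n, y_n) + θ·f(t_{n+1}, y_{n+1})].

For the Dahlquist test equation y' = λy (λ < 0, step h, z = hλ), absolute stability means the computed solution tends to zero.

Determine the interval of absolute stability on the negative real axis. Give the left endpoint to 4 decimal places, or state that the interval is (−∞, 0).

Test eqn y'=λy, z=hλ:
  y_{n+1} = y_n + z·[9/16·y_n + 7/16·y_{n+1}] ⇒ (1 − 7/16z)y_{n+1} = (1 + 9/16z)y_n
  so R(z) = (1 + 9/16z)/(1 − 7/16z).

Need |R(x)|<1, x<0.
x=-1.4: |R|=0.1318
R=−1: 1+9/16x = −1+7/16x ⇒ -1/8x=2 ⇒ x=2/(-1/8)=-16.0000
Confirm numerically:
  x=-15.494: |R|=0.99187 <1
  x=-14.486: |R|=0.97421 <1
  x=-10.674: |R|=0.88258 <1
  x=-9.442: |R|=0.84023 <1
  x=-16.535: |R|=1.00812 >1
  x=-16.375: |R|=1.00574 >1
  x=-16.343: |R|=1.00526 >1
Interval (-16.0000, 0).

(-16.0000, 0).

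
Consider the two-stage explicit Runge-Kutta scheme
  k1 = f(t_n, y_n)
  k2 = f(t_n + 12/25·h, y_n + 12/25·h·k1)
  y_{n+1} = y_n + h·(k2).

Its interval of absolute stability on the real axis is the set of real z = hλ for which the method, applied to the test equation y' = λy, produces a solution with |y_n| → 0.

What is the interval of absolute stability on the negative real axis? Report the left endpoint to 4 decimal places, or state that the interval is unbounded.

Set f=λy, z=hλ:
  k1=λy_n ⇒ h·k1=z·y_n;  k2=λ(1+12/25z)y_n ⇒ h·k2=z(1+12/25z)y_n
  y_{n+1}/y_n = 1 + z(1+12/25z) = 1 + z + 12/25z²
  ⇒ R(z) = 1 + z + 12/25z².

Need |R(x)|<1, x<0.
x=-1.62: |R|=0.6397
R=1: x+12/25x²=0 ⇒ x=−25/12=-2.0833; min R=1−1/(4·12/25)=0.4792>−1
Confirm numerically:
  x=-1.998: |R|=0.91816 <1
  x=-1.749: |R|=0.71932 <1
  x=-1.639: |R|=0.65043 <1
  x=-0.999: |R|=0.48004 <1
  x=-2.472: |R|=1.46118 >1
  x=-2.348: |R|=1.29829 >1
So |R|<1 on (-2.0833, 0).

z∈(-2.0833,0).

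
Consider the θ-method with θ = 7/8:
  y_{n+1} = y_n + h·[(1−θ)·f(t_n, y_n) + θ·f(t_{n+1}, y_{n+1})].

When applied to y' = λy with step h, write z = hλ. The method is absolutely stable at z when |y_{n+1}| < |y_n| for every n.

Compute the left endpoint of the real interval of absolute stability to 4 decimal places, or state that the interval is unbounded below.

Test eqn y'=λy, z=hλ:
  y_{n+1} = y_n + z·[1/8·y_n + 7/8·y_{n+1}] ⇒ (1 − 7/8z)y_{n+1} = (1 + 1/8z)y_n
  ⇒ R(z) = (1 + 1/8z)/(1 − 7/8z).

Boundary: |R(x)|=1, x<0.
x=-0.84: |R|=0.5159
x=-2: |R|=0.2727
x=-10: |R|=0.0256
x=-100: |R|=0.1299
θ=7/8≥1/2 ⇒ |1+1/8x|<|1−7/8x| ∀x<0 ⇒ interval (−∞,0).

unbounded; (−∞, 0).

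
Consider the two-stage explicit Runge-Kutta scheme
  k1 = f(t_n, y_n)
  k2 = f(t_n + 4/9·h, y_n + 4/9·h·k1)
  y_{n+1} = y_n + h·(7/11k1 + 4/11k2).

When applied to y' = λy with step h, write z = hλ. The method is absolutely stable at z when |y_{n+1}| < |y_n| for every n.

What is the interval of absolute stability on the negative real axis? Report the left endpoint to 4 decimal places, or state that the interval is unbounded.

On y'=λy, z=hλ:
  k1=λy_n ⇒ h·k1=z·y_n;  k2=λ(1+4/9z)y_n ⇒ h·k2=z(1+4/9z)y_n
  y_{n+1}/y_n = 1 + 7/11z + 4/11z(1+4/9z) = 1 + z + 16/99z²
  ⇒ R(z) = 1 + z + 16/99z².

Boundary: |R(x)|=1, x<0.
x=-1.33: |R|=0.0441
R=1: x+16/99x²=0 ⇒ x=−99/16=-6.1875; min R=1−1/(4·16/99)=-0.5469>−1
Confirm numerically:
  x=-5.073: |R|=0.08625 <1
  x=-4.629: |R|=0.16595 <1
  x=-4.542: |R|=0.20790 <1
  x=-4.430: |R|=0.25830 <1
  x=-6.709: |R|=1.56545 >1
  x=-6.631: |R|=1.47529 >1
  x=-6.285: |R|=1.09904 >1
Interval (-6.1875, 0).

(-6.1875, 0).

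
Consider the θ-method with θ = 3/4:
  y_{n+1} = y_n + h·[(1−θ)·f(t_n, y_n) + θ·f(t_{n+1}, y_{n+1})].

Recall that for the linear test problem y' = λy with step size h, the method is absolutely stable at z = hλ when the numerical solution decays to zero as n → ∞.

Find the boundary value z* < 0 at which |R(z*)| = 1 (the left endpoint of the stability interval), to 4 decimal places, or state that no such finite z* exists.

Set f=λy, z=hλ:
  y_{n+1} = y_n + z·[1/4·y_n + 3/4·y_{n+1}] ⇒ (1 − 3/4z)y_{n+1} = (1 + 1/4z)y_n
  Hence R(z) = (1 + 1/4z)/(1 − 3/4z).

Find x<0 with |R(x)|<1.
x=-1.21: |R|=0.3657
x=-2: |R|=0.2000
x=-10: |R|=0.1765
x=-100: |R|=0.3158
θ=3/4≥1/2 ⇒ |1+1/4x|<|1−3/4x| ∀x<0 ⇒ interval (−∞,0).

unbounded; (−∞, 0).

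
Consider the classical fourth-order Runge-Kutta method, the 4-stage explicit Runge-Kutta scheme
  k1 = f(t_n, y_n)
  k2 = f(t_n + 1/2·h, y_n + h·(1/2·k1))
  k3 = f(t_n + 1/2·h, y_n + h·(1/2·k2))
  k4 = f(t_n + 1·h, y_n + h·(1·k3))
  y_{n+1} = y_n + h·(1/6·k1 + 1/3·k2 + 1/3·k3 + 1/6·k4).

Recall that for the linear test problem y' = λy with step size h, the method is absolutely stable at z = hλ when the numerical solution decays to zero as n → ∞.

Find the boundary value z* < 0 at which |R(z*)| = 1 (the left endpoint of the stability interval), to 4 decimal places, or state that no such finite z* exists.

Set f=λy, z=hλ:
  order 4, 4-stage ⇒ R(z)=1+z+z^2/2+z^3/6+z^4/24
  (e.g. R(-0.53)=0.58892, |R|=0.58892)

Find x<0 with |R(x)|<1.
x=-0.53: |R|=0.5889
|R(-2.67)|=0.8396 |R(-2.63)|=0.7900 |R(-1.67)|=0.2723
Bisect:
  x_lo=-3.6339 |R|=3.2365  x_hi=-0.2268 |R|=0.7971
  mid=-1.93032 |R|=0.31248 →hi
  mid=-2.78209 |R|=0.99517 →hi
  mid=-3.20797 |R|=1.84808 →lo
  mid=-2.99503 |R|=1.36509 →lo
  mid=-2.88856 |R|=1.16718 →lo
  mid=-2.83532 |R|=1.07808 →lo
  mid=-2.80870 |R|=1.03587 →lo
  mid=-2.79539 |R|=1.01534 →lo
  mid=-2.78874 |R|=1.00521 →lo
  mid=-2.78541 |R|=1.00018 →lo
  ...
  [-2.78541,-2.78520] ⇒ x*=-2.7853
Interval (-2.7853, 0).

z* = -2.7853.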